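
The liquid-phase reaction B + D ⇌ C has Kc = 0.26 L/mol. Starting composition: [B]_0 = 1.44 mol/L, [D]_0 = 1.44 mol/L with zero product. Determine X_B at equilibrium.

Let X = conversion of B; extent ξ = 1.44·X mol/L.
Concentrations: [B] = 1.44 − 1.44X; [D] = 1.44 − 1.44X; [C] = 1.44X.
Kc = [C] / ([B] [D]).
This equals 0.26 at X = 0.225 (the root in 0 < X < 1).

X = 0.225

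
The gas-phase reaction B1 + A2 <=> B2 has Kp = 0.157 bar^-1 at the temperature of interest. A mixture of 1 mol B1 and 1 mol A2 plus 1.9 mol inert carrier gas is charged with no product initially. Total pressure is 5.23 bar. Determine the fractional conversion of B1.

Basis: 1 mol B1 initially; let X = conversion of B1. Extent ξ = X.
Mole table: n_B1 = 1 − X; n_A2 = 1 − X; n_B2 = X; n_I = 1.9 (inert).
Summing: n_T = 3.9 − X.
y_i = n_i/n_T, p_i = y_i·P. Kp = p_B2 / (p_B1 p_A2).
Setting this equal to 0.157 bar^-1 and taking the physical root (0 < X < 1) gives X = 0.156.

X = 0.156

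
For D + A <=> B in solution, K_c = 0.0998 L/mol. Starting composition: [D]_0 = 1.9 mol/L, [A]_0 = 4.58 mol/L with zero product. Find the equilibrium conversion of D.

Let X = conversion of D; extent ξ = 1.9·X mol/L.
Concentrations: [D] = 1.9 − 1.9X; [A] = 4.58 − 1.9X; [B] = 1.9X.
K_c = [B] / ([D] [A]).
Equating to 0.0998 L/mol: the physical root is X = 0.287.

X = 0.287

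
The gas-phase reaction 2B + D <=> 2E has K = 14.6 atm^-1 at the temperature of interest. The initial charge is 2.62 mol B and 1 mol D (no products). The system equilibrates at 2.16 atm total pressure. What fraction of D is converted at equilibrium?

X = 0.791

Let X = conversion of D (basis 1 mol D); extent of reaction ξ = X.
Species balance: n_B = 2.62 − 2X; n_D = 1 − X; n_E = 2X.
Total moles n_T = 3.62 − X.
Mole fractions y_i = n_i/n_T; K = p_E^2 / (p_B^2 p_D) with p_i = y_i·P.
This yields a degree-3 equation in X; solving on (0,1), X = 0.791.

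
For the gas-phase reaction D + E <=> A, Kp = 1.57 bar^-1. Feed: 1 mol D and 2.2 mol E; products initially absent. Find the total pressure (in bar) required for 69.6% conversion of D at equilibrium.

Take 1 mol D as basis and let X be its fractional conversion, so ξ = X.
Mole table: n_D = 1 − X; n_E = 2.2 − X; n_A = X.
Total moles n_T = 3.2 − X.
Kp = p_A / (p_D p_E) with p_i = (n_i/n_T)·P.
At X = 0.696: the mole-fraction product g(X) = Π y_i^ν_i = 3.812. Since Kp = g(X)·P^{-1}, P = (g/Kp)^(1/1) = (3.812/1.57)^(1/1) = 2.43 bar.

P = 2.43 bar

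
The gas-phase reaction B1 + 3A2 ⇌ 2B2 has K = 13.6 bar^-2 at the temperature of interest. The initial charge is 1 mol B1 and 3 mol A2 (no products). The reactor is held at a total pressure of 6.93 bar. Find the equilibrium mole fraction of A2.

y_A2 = 0.219

Let X = conversion of B1 (basis 1 mol B1); extent of reaction ξ = X.
Mole table: n_B1 = 1 − X; n_A2 = 3 − 3X; n_B2 = 2X.
Total moles n_T = 4 − 2X.
y_i = n_i/n_T, p_i = y_i·P. K = p_B2^2 / (p_B1 p_A2^3).
Substituting and setting equal to 13.6 bar^-2 gives a polynomial in X; the root in (0,1) is X = 0.829.
Then n_A2 = 0.513, n_T = 2.34, so y_A2 = 0.219.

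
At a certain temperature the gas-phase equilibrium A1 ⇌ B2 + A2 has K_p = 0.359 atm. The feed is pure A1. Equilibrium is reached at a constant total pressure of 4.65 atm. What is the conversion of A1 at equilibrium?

Basis: 1 mol A1 initially; let X = conversion of A1. Extent ξ = X.
Moles: n_A1 = 1 − X; n_B2 = X; n_A2 = X.
n_T = Σnᵢ = 1 + X.
y_i = n_i/n_T, p_i = y_i·P. K_p = p_B2 p_A2 / (p_A1).
This yields a degree-2 equation in X; solving on (0,1), X = 0.268.

X = 0.268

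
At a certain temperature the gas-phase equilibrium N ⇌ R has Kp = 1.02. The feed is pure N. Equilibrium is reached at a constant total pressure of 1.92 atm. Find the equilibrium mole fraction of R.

Basis: 1 mol N initially; let X = conversion of N. Extent ξ = X.
At extent ξ: n_N = 1 − X; n_R = X.
Total moles n_T = 1 (Δν = 0, constant).
With p_i = (n_i/n_T)P, Kp = p_R / (p_N).
Equating to 1.02 and solving on 0 < X < 1: X = 0.505.
Then n_R = 0.505, n_T = 1, so y_R = 0.505.

y_R = 0.505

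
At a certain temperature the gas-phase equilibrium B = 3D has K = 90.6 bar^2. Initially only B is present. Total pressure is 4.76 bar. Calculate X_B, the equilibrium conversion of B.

X = 0.650

Take 1 mol B as basis and let X be its fractional conversion, so ξ = X.
Moles: n_B = 1 − X; n_D = 3X.
Summing: n_T = 1 + 2X.
y_i = n_i/n_T, p_i = y_i·P. K = p_D^3 / (p_B).
Substituting and setting equal to 90.6 bar^2 gives a polynomial in X; the root in (0,1) is X = 0.650.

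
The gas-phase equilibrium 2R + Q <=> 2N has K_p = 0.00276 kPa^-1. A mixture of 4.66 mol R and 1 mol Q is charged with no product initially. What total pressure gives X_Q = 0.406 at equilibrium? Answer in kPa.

Take 1 mol Q as basis and let X be its fractional conversion, so ξ = X.
Moles: n_R = 4.66 − 2X; n_Q = 1 − X; n_N = 2X.
Summing: n_T = 5.66 − X.
K_p = p_N^2 / (p_R^2 p_Q) with p_i = (n_i/n_T)·P.
At X = 0.406: the mole-fraction product g(X) = Π y_i^ν_i = 0.3939. Since K_p = g(X)·P^{-1}, P = (g/K_p)^(1/1) = (0.3939/0.00276)^(1/1) = 143 kPa.

P = 143 kPa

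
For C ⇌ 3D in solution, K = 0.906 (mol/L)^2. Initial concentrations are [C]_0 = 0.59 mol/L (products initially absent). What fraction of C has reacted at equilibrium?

Let X = conversion of C; extent ξ = 0.59·X mol/L.
Concentrations: [C] = 0.59 − 0.59X; [D] = 1.77X.
K = [D]^3 / ([C]).
Setting equal to 0.906 and solving for X on (0,1) gives X = 0.389.

X = 0.389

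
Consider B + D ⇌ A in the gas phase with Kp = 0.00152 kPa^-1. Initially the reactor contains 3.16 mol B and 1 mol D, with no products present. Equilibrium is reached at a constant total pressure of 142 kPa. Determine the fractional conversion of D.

X = 0.140

Take 1 mol D as basis and let X be its fractional conversion, so ξ = X.
At extent ξ: n_B = 3.16 − X; n_D = 1 − X; n_A = X.
Summing: n_T = 4.16 − X.
With p_i = (n_i/n_T)P, Kp = p_A / (p_B p_D).
Substituting and setting equal to 0.00152 kPa^-1 gives a polynomial in X; the root in (0,1) is X = 0.140.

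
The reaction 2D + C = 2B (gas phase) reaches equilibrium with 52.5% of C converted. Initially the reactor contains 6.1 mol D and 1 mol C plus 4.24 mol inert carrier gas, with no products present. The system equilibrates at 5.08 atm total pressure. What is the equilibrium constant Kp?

Kp = 0.194 atm^-1

Take 1 mol C as basis and let X be its fractional conversion, so ξ = X.
At extent ξ: n_D = 6.1 − 2X; n_C = 1 − X; n_B = 2X; n_I = 4.24 (inert).
Total moles n_T = 11.3 − X.
At X = 0.525: n_D = 5.05, n_C = 0.475, n_B = 1.05, n_T = 10.8.
p_i = (n_i/n_T)·P. Kp = p_B^2 / (p_D^2 p_C) = 0.194 atm^-1.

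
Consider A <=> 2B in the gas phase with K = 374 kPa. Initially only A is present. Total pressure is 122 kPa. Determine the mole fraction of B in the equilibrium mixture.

y_B = 0.794

Take 1 mol A as basis and let X be its fractional conversion, so ξ = X.
Moles: n_A = 1 − X; n_B = 2X.
Summing: n_T = 1 + X.
Mole fractions y_i = n_i/n_T; K = p_B^2 / (p_A) with p_i = y_i·P.
Equating to 374 kPa and solving on 0 < X < 1: X = 0.659.
Then n_B = 1.32, n_T = 1.66, so y_B = 0.794.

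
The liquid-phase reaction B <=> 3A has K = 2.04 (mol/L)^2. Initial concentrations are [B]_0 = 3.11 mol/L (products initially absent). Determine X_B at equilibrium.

Let X = conversion of B; extent ξ = 3.11·X mol/L.
Concentrations: [B] = 3.11 − 3.11X; [A] = 9.33X.
K = [A]^3 / ([B]).
Solving K = 2.04 for X ∈ (0,1): X = 0.185.

X = 0.185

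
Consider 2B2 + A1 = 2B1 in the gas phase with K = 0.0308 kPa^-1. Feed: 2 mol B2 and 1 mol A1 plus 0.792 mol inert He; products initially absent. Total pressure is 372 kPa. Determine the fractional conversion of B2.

Basis: 2 mol B2 initially; let X = conversion of B2. Extent ξ = X.
At extent ξ: n_B2 = 2 − 2X; n_A1 = 1 − X; n_B1 = 2X; n_I = 0.792 (inert).
Total moles n_T = 3.79 − X.
Mole fractions y_i = n_i/n_T; K = p_B1^2 / (p_B2^2 p_A1) with p_i = y_i·P.
Setting this equal to 0.0308 kPa^-1 and taking the physical root (0 < X < 1) gives X = 0.556.

X = 0.556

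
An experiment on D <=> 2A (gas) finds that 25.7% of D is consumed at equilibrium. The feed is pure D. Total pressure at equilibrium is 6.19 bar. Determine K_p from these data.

K_p = 1.75 bar

Take 1 mol D as basis and let X be its fractional conversion, so ξ = X.
Moles: n_D = 1 − X; n_A = 2X.
Summing: n_T = 1 + X.
At X = 0.257: n_D = 0.743, n_A = 0.514, n_T = 1.26.
p_i = (n_i/n_T)·P. K_p = p_A^2 / (p_D) = 1.75 bar.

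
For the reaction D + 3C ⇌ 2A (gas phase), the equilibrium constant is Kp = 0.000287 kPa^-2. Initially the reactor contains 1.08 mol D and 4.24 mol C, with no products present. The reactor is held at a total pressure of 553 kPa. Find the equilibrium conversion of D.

Basis: 1.08 mol D initially; let X = conversion of D. Extent ξ = 1.08X.
Mole table: n_D = 1.08 − 1.08X; n_C = 4.24 − 3.24X; n_A = 2.16X.
Summing: n_T = 5.32 − 2.16X.
y_i = n_i/n_T, p_i = y_i·P. Kp = p_A^2 / (p_D p_C^3).
Equating to 0.000287 kPa^-2 and solving on 0 < X < 1: X = 0.859.

X = 0.859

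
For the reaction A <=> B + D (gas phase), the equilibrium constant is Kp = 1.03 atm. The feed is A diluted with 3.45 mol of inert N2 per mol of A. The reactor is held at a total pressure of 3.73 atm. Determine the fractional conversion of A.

Let X = conversion of A (basis 1 mol A); extent of reaction ξ = X.
Species balance: n_A = 1 − X; n_B = X; n_D = X; n_I = 3.45 (inert).
Summing: n_T = 4.45 + X.
With p_i = (n_i/n_T)P, Kp = p_B p_D / (p_A).
This yields a degree-2 equation in X; solving on (0,1), X = 0.677.

X = 0.677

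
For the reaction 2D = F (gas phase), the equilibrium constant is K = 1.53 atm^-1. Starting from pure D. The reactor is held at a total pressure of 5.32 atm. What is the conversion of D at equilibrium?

Basis: 1 mol D initially; let X = conversion of D. Extent ξ = 0.5X.
Moles: n_D = 1 − X; n_F = 0.5X.
Summing: n_T = 1 − 0.5X.
Mole fractions y_i = n_i/n_T; K = p_F / (p_D^2) with p_i = y_i·P.
Equating to 1.53 atm^-1 and solving on 0 < X < 1: X = 0.827.

X = 0.827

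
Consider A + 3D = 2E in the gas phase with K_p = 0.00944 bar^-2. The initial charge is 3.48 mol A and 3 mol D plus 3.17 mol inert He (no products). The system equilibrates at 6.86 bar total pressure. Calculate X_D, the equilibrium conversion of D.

Let X = conversion of D (basis 3 mol D); extent of reaction ξ = X.
At extent ξ: n_A = 3.48 − X; n_D = 3 − 3X; n_E = 2X; n_I = 3.17 (inert).
n_T = Σnᵢ = 9.65 − 2X.
With p_i = (n_i/n_T)P, K_p = p_E^2 / (p_A p_D^3).
Substituting and setting equal to 0.00944 bar^-2 gives a polynomial in X; the root in (0,1) is X = 0.230.

X = 0.230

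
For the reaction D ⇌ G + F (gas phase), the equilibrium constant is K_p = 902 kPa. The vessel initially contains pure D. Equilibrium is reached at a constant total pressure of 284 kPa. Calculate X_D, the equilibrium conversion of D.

Take 1 mol D as basis and let X be its fractional conversion, so ξ = X.
Species balance: n_D = 1 − X; n_G = X; n_F = X.
Summing: n_T = 1 + X.
Mole fractions y_i = n_i/n_T; K_p = p_G p_F / (p_D) with p_i = y_i·P.
This yields a degree-2 equation in X; solving on (0,1), X = 0.872.

X = 0.872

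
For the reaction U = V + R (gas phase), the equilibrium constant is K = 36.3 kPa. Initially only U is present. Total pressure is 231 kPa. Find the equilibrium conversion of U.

Let X = conversion of U (basis 1 mol U); extent of reaction ξ = X.
Mole table: n_U = 1 − X; n_V = X; n_R = X.
n_T = Σnᵢ = 1 + X.
With p_i = (n_i/n_T)P, K = p_V p_R / (p_U).
This yields a degree-2 equation in X; solving on (0,1), X = 0.369.

X = 0.369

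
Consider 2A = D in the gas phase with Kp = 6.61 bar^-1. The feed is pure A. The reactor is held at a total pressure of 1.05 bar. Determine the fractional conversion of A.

X = 0.814

Let X = conversion of A (basis 1 mol A); extent of reaction ξ = 0.5X.
Mole table: n_A = 1 − X; n_D = 0.5X.
Summing: n_T = 1 − 0.5X.
Mole fractions y_i = n_i/n_T; Kp = p_D / (p_A^2) with p_i = y_i·P.
Setting this equal to 6.61 bar^-1 and taking the physical root (0 < X < 1) gives X = 0.814.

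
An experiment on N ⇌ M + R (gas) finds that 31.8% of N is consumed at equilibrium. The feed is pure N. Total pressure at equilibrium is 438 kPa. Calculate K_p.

K_p = 49.3 kPa

Take 1 mol N as basis and let X be its fractional conversion, so ξ = X.
Species balance: n_N = 1 − X; n_M = X; n_R = X.
Summing: n_T = 1 + X.
At X = 0.318: n_N = 0.682, n_M = 0.318, n_R = 0.318, n_T = 1.32.
p_i = (n_i/n_T)·P. K_p = p_M p_R / (p_N) = 49.3 kPa.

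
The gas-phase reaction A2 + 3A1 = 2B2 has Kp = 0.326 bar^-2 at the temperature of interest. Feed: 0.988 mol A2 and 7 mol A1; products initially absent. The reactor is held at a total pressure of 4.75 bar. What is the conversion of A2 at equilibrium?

Basis: 0.988 mol A2 initially; let X = conversion of A2. Extent ξ = 0.988X.
Mole table: n_A2 = 0.988 − 0.988X; n_A1 = 7 − 2.96X; n_B2 = 1.98X.
Summing: n_T = 7.99 − 1.98X.
With p_i = (n_i/n_T)P, Kp = p_B2^2 / (p_A2 p_A1^3).
Equating to 0.326 bar^-2 and solving on 0 < X < 1: X = 0.837.

X = 0.837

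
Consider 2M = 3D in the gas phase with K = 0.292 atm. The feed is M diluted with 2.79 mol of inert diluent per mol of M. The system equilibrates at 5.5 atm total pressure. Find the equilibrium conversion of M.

Let X = conversion of M (basis 1 mol M); extent of reaction ξ = 0.5X.
Moles: n_M = 1 − X; n_D = 1.5X; n_I = 2.79 (inert).
Total moles n_T = 3.79 + 0.5X.
y_i = n_i/n_T, p_i = y_i·P. K = p_D^3 / (p_M^2).
Equating to 0.292 atm and solving on 0 < X < 1: X = 0.309.

X = 0.309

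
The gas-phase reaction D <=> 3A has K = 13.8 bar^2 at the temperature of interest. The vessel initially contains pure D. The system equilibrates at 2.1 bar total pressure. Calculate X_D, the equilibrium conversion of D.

Let X = conversion of D (basis 1 mol D); extent of reaction ξ = X.
At extent ξ: n_D = 1 − X; n_A = 3X.
Total moles n_T = 1 + 2X.
y_i = n_i/n_T, p_i = y_i·P. K = p_A^3 / (p_D).
Substituting and setting equal to 13.8 bar^2 gives a polynomial in X; the root in (0,1) is X = 0.607.

X = 0.607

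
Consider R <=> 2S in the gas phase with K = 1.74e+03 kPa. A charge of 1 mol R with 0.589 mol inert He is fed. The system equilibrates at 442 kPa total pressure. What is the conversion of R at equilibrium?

Let X = conversion of R (basis 1 mol R); extent of reaction ξ = X.
Mole table: n_R = 1 − X; n_S = 2X; n_I = 0.589 (inert).
n_T = Σnᵢ = 1.59 + X.
Mole fractions y_i = n_i/n_T; K = p_S^2 / (p_R) with p_i = y_i·P.
Setting this equal to 1.74e+03 kPa and taking the physical root (0 < X < 1) gives X = 0.754.

X = 0.754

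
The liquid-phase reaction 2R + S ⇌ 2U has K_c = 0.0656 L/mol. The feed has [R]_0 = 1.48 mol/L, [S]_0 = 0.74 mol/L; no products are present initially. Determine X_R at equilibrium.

Let X = conversion of R; extent ξ = 1.48X/2 mol/L.
Concentrations: [R] = 1.48 − 1.48X; [S] = 0.74 − 0.74X; [U] = 1.48X.
K_c = [U]^2 / ([R]^2 [S]).
Solving K_c = 0.0656 for X ∈ (0,1): X = 0.167.

X = 0.167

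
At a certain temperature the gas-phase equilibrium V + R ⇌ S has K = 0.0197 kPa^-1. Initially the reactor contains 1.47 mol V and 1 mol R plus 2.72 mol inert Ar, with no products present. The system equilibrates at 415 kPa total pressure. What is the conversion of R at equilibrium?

X = 0.606

Take 1 mol R as basis and let X be its fractional conversion, so ξ = X.
Mole table: n_V = 1.47 − X; n_R = 1 − X; n_S = X; n_I = 2.72 (inert).
Total moles n_T = 5.19 − X.
y_i = n_i/n_T, p_i = y_i·P. K = p_S / (p_V p_R).
This yields a degree-2 equation in X; solving on (0,1), X = 0.606.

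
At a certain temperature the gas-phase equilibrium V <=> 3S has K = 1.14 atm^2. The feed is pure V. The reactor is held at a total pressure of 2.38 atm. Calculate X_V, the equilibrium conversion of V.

Take 1 mol V as basis and let X be its fractional conversion, so ξ = X.
Moles: n_V = 1 − X; n_S = 3X.
n_T = Σnᵢ = 1 + 2X.
Mole fractions y_i = n_i/n_T; K = p_S^3 / (p_V) with p_i = y_i·P.
Setting this equal to 1.14 atm^2 and taking the physical root (0 < X < 1) gives X = 0.230.

X = 0.230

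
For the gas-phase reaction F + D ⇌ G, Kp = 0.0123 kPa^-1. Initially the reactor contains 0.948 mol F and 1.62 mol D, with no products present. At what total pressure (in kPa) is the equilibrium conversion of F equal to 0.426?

Take 0.948 mol F as basis and let X be its fractional conversion, so ξ = 0.948X.
Moles: n_F = 0.948 − 0.948X; n_D = 1.62 − 0.948X; n_G = 0.948X.
Total moles n_T = 2.57 − 0.948X.
Kp = p_G / (p_F p_D) with p_i = (n_i/n_T)·P.
At X = 0.426: the mole-fraction product g(X) = Π y_i^ν_i = 1.321. Since Kp = g(X)·P^{-1}, P = (g/Kp)^(1/1) = (1.321/0.0123)^(1/1) = 107 kPa.

P = 107 kPa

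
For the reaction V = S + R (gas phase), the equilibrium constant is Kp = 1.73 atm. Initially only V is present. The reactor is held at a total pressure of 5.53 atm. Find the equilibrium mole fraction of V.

y_V = 0.344

Take 1 mol V as basis and let X be its fractional conversion, so ξ = X.
At extent ξ: n_V = 1 − X; n_S = X; n_R = X.
n_T = Σnᵢ = 1 + X.
Mole fractions y_i = n_i/n_T; Kp = p_S p_R / (p_V) with p_i = y_i·P.
Setting this equal to 1.73 atm and taking the physical root (0 < X < 1) gives X = 0.488.
Then n_V = 0.512, n_T = 1.49, so y_V = 0.344.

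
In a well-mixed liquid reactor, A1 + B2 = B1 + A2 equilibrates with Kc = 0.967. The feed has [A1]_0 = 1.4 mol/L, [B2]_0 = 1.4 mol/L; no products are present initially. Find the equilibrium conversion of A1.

Let X = conversion of A1; extent ξ = 1.4·X mol/L.
Concentrations: [A1] = 1.4 − 1.4X; [B2] = 1.4 − 1.4X; [B1] = 1.4X; [A2] = 1.4X.
Kc = [B1] [A2] / ([A1] [B2]).
Setting equal to 0.967 and solving for X on (0,1) gives X = 0.496.

X = 0.496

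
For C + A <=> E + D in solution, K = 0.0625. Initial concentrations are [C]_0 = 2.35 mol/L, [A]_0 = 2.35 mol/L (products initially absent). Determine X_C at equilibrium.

X = 0.200

Let X = conversion of C; extent ξ = 2.35·X mol/L.
Concentrations: [C] = 2.35 − 2.35X; [A] = 2.35 − 2.35X; [E] = 2.35X; [D] = 2.35X.
K = [E] [D] / ([C] [A]).
This equals 0.0625 at X = 0.200 (the root in 0 < X < 1).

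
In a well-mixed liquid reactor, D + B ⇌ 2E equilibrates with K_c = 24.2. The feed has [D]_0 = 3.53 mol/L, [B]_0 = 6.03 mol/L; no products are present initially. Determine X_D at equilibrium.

X = 0.857

Let X = conversion of D; extent ξ = 3.53·X mol/L.
Concentrations: [D] = 3.53 − 3.53X; [B] = 6.03 − 3.53X; [E] = 7.06X.
K_c = [E]^2 / ([D] [B]).
Equating to 24.2: the physical root is X = 0.857.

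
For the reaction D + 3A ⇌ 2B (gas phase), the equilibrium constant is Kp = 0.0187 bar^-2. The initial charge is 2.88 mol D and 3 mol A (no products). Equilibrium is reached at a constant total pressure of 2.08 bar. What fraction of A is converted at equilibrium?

X = 0.167

Basis: 3 mol A initially; let X = conversion of A. Extent ξ = X.
Species balance: n_D = 2.88 − X; n_A = 3 − 3X; n_B = 2X.
Total moles n_T = 5.88 − 2X.
With p_i = (n_i/n_T)P, Kp = p_B^2 / (p_D p_A^3).
Equating to 0.0187 bar^-2 and solving on 0 < X < 1: X = 0.167.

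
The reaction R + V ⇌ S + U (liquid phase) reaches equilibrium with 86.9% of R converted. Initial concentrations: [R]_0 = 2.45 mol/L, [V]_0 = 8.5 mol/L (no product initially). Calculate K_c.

Let X = conversion of R.
Concentrations: [R] = 2.45 − 2.45X; [V] = 8.5 − 2.45X; [S] = 2.45X; [U] = 2.45X.
At X = 0.869: [R] = 0.321, [V] = 6.37, [S] = 2.13, [U] = 2.13.
K_c = [S] [U] / ([R] [V]) = 2.22.

K_c = 2.22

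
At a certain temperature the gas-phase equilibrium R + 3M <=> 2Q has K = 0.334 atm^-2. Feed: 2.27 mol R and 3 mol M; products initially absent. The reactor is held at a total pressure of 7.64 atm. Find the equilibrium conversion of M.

Take 3 mol M as basis and let X be its fractional conversion, so ξ = X.
Moles: n_R = 2.27 − X; n_M = 3 − 3X; n_Q = 2X.
Summing: n_T = 5.27 − 2X.
Mole fractions y_i = n_i/n_T; K = p_Q^2 / (p_R p_M^3) with p_i = y_i·P.
This yields a degree-4 equation in X; solving on (0,1), X = 0.677.

X = 0.677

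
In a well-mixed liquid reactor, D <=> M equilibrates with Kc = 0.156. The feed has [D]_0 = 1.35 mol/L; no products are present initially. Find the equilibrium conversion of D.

X = 0.135

Let X = conversion of D; extent ξ = 1.35·X mol/L.
Concentrations: [D] = 1.35 − 1.35X; [M] = 1.35X.
Kc = [M] / ([D]).
Equating to 0.156: the physical root is X = 0.135.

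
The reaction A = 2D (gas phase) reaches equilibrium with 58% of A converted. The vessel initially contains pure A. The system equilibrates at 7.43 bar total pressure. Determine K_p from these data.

Let X = conversion of A (basis 1 mol A); extent of reaction ξ = X.
At extent ξ: n_A = 1 − X; n_D = 2X.
Summing: n_T = 1 + X.
At X = 0.58: n_A = 0.42, n_D = 1.16, n_T = 1.58.
p_i = (n_i/n_T)·P. K_p = p_D^2 / (p_A) = 15.1 bar.

K_p = 15.1 bar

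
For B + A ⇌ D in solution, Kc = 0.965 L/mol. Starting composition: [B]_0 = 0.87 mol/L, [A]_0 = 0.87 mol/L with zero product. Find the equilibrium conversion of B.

X = 0.352

Let X = conversion of B; extent ξ = 0.87·X mol/L.
Concentrations: [B] = 0.87 − 0.87X; [A] = 0.87 − 0.87X; [D] = 0.87X.
Kc = [D] / ([B] [A]).
Setting equal to 0.965 and solving for X on (0,1) gives X = 0.352.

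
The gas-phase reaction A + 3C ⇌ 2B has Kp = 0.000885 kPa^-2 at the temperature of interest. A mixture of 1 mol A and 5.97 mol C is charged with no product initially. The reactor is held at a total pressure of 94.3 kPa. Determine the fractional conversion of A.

Let X = conversion of A (basis 1 mol A); extent of reaction ξ = X.
Mole table: n_A = 1 − X; n_C = 5.97 − 3X; n_B = 2X.
n_T = Σnᵢ = 6.97 − 2X.
y_i = n_i/n_T, p_i = y_i·P. Kp = p_B^2 / (p_A p_C^3).
This yields a degree-4 equation in X; solving on (0,1), X = 0.797.

X = 0.797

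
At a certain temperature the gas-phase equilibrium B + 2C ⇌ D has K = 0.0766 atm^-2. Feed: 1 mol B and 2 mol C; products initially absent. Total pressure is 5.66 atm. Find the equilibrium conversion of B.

X = 0.416

Basis: 1 mol B initially; let X = conversion of B. Extent ξ = X.
Mole table: n_B = 1 − X; n_C = 2 − 2X; n_D = X.
Summing: n_T = 3 − 2X.
With p_i = (n_i/n_T)P, K = p_D / (p_B p_C^2).
Setting this equal to 0.0766 atm^-2 and taking the physical root (0 < X < 1) gives X = 0.416.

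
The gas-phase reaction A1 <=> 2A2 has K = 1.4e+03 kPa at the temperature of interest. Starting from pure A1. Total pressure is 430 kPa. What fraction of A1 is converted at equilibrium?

X = 0.670

Basis: 1 mol A1 initially; let X = conversion of A1. Extent ξ = X.
Moles: n_A1 = 1 − X; n_A2 = 2X.
Total moles n_T = 1 + X.
Mole fractions y_i = n_i/n_T; K = p_A2^2 / (p_A1) with p_i = y_i·P.
Substituting and setting equal to 1.4e+03 kPa gives a polynomial in X; the root in (0,1) is X = 0.670.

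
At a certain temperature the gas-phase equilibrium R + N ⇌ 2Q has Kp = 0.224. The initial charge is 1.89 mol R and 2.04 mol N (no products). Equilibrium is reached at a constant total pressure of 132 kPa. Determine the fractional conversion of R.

Take 1.89 mol R as basis and let X be its fractional conversion, so ξ = 1.89X.
Species balance: n_R = 1.89 − 1.89X; n_N = 2.04 − 1.89X; n_Q = 3.78X.
Total moles n_T = 3.93 (Δν = 0, constant).
Mole fractions y_i = n_i/n_T; Kp = p_Q^2 / (p_R p_N) with p_i = y_i·P.
This yields a degree-2 equation in X; solving on (0,1), X = 0.199.

X = 0.199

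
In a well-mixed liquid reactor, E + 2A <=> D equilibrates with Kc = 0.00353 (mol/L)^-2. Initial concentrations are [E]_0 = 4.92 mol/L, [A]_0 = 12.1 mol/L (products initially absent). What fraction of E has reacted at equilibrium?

Let X = conversion of E; extent ξ = 4.92·X mol/L.
Concentrations: [E] = 4.92 − 4.92X; [A] = 12.1 − 9.84X; [D] = 4.92X.
Kc = [D] / ([E] [A]^2).
Setting equal to 0.00353 and solving for X on (0,1) gives X = 0.248.

X = 0.248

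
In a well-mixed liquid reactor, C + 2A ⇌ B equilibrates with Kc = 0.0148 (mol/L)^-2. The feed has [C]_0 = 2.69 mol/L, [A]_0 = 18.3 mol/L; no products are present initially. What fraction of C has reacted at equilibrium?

Let X = conversion of C; extent ξ = 2.69·X mol/L.
Concentrations: [C] = 2.69 − 2.69X; [A] = 18.3 − 5.38X; [B] = 2.69X.
Kc = [B] / ([C] [A]^2).
Setting equal to 0.0148 and solving for X on (0,1) gives X = 0.751.

X = 0.751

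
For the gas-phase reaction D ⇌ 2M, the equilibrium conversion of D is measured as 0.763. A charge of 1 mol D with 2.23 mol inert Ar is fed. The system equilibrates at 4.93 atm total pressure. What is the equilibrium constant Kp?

Kp = 12.1 atm

Let X = conversion of D (basis 1 mol D); extent of reaction ξ = X.
Mole table: n_D = 1 − X; n_M = 2X; n_I = 2.23 (inert).
Total moles n_T = 3.23 + X.
At X = 0.763: n_D = 0.237, n_M = 1.53, n_T = 3.99.
p_i = (n_i/n_T)·P. Kp = p_M^2 / (p_D) = 12.1 atm.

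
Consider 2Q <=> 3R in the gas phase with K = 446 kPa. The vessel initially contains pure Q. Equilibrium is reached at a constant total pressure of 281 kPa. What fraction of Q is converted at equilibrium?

Let X = conversion of Q (basis 1 mol Q); extent of reaction ξ = 0.5X.
At extent ξ: n_Q = 1 − X; n_R = 1.5X.
Summing: n_T = 1 + 0.5X.
y_i = n_i/n_T, p_i = y_i·P. K = p_R^3 / (p_Q^2).
This yields a degree-3 equation in X; solving on (0,1), X = 0.517.

X = 0.517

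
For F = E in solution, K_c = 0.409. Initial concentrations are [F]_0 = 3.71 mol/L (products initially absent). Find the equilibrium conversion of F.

Let X = conversion of F; extent ξ = 3.71·X mol/L.
Concentrations: [F] = 3.71 − 3.71X; [E] = 3.71X.
K_c = [E] / ([F]).
Equating to 0.409: the physical root is X = 0.290.

X = 0.290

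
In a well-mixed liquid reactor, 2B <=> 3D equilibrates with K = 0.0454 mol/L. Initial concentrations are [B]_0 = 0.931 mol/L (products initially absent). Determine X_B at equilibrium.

Let X = conversion of B; extent ξ = 0.931X/2 mol/L.
Concentrations: [B] = 0.931 − 0.931X; [D] = 1.4X.
K = [D]^3 / ([B]^2).
Solving K = 0.0454 for X ∈ (0,1): X = 0.208.

X = 0.208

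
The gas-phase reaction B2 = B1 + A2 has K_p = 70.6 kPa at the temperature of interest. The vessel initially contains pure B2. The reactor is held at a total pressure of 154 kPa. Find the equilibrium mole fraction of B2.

y_B2 = 0.282

Basis: 1 mol B2 initially; let X = conversion of B2. Extent ξ = X.
Moles: n_B2 = 1 − X; n_B1 = X; n_A2 = X.
Total moles n_T = 1 + X.
With p_i = (n_i/n_T)P, K_p = p_B1 p_A2 / (p_B2).
Setting this equal to 70.6 kPa and taking the physical root (0 < X < 1) gives X = 0.561.
Then n_B2 = 0.439, n_T = 1.56, so y_B2 = 0.282.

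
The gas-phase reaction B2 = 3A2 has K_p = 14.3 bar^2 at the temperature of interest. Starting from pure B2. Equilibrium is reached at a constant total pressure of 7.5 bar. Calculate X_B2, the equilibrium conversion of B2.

X = 0.252

Take 1 mol B2 as basis and let X be its fractional conversion, so ξ = X.
At extent ξ: n_B2 = 1 − X; n_A2 = 3X.
n_T = Σnᵢ = 1 + 2X.
y_i = n_i/n_T, p_i = y_i·P. K_p = p_A2^3 / (p_B2).
This yields a degree-3 equation in X; solving on (0,1), X = 0.252.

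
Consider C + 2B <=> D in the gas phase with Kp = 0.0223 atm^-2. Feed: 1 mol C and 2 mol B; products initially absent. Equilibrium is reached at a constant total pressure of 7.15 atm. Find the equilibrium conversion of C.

X = 0.283

Take 1 mol C as basis and let X be its fractional conversion, so ξ = X.
Species balance: n_C = 1 − X; n_B = 2 − 2X; n_D = X.
Total moles n_T = 3 − 2X.
y_i = n_i/n_T, p_i = y_i·P. Kp = p_D / (p_C p_B^2).
Setting this equal to 0.0223 atm^-2 and taking the physical root (0 < X < 1) gives X = 0.283.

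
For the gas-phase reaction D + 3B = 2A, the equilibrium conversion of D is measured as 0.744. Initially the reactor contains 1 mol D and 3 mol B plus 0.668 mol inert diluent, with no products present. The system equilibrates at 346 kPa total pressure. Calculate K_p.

Take 1 mol D as basis and let X be its fractional conversion, so ξ = X.
Mole table: n_D = 1 − X; n_B = 3 − 3X; n_A = 2X; n_I = 0.668 (inert).
Summing: n_T = 4.67 − 2X.
At X = 0.744: n_D = 0.256, n_B = 0.768, n_A = 1.49, n_T = 3.18.
p_i = (n_i/n_T)·P. K_p = p_A^2 / (p_D p_B^3) = 0.00161 kPa^-2.

K_p = 0.00161 kPa^-2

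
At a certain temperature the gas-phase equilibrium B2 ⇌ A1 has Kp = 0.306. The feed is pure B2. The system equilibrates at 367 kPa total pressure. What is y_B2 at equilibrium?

Let X = conversion of B2 (basis 1 mol B2); extent of reaction ξ = X.
At extent ξ: n_B2 = 1 − X; n_A1 = X.
Total moles n_T = 1 (Δν = 0, constant).
With p_i = (n_i/n_T)P, Kp = p_A1 / (p_B2).
Setting this equal to 0.306 and taking the physical root (0 < X < 1) gives X = 0.234.
Then n_B2 = 0.766, n_T = 1, so y_B2 = 0.766.

y_B2 = 0.766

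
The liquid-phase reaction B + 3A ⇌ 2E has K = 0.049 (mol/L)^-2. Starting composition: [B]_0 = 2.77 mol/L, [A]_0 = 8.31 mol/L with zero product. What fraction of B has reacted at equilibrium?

Let X = conversion of B; extent ξ = 2.77·X mol/L.
Concentrations: [B] = 2.77 − 2.77X; [A] = 8.31 − 8.31X; [E] = 5.54X.
K = [E]^2 / ([B] [A]^3).
Equating to 0.049 (mol/L)^-2: the physical root is X = 0.462.

X = 0.462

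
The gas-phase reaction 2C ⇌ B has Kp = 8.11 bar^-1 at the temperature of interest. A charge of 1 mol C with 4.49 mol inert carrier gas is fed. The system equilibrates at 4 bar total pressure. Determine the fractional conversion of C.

Let X = conversion of C (basis 1 mol C); extent of reaction ξ = 0.5X.
Species balance: n_C = 1 − X; n_B = 0.5X; n_I = 4.49 (inert).
n_T = Σnᵢ = 5.49 − 0.5X.
Mole fractions y_i = n_i/n_T; Kp = p_B / (p_C^2) with p_i = y_i·P.
Equating to 8.11 bar^-1 and solving on 0 < X < 1: X = 0.756.

X = 0.756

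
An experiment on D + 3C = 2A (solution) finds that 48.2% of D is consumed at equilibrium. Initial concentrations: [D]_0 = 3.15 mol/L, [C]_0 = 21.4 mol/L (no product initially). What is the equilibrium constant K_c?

K_c = 0.00118 (mol/L)^-2

Let X = conversion of D.
Concentrations: [D] = 3.15 − 3.15X; [C] = 21.4 − 9.45X; [A] = 6.3X.
At X = 0.482: [D] = 1.63, [C] = 16.8, [A] = 3.04.
K_c = [A]^2 / ([D] [C]^3) = 0.00118 (mol/L)^-2.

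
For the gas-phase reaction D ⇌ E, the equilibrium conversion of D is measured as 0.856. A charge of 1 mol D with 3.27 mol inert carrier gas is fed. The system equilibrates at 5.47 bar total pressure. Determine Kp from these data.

Let X = conversion of D (basis 1 mol D); extent of reaction ξ = X.
Species balance: n_D = 1 − X; n_E = X; n_I = 3.27 (inert).
Since Δν = 0, n_T = 4.27 throughout.
At X = 0.856: n_D = 0.144, n_E = 0.856, n_T = 4.27.
p_i = (n_i/n_T)·P. Kp = p_E / (p_D) = 5.94.

Kp = 5.94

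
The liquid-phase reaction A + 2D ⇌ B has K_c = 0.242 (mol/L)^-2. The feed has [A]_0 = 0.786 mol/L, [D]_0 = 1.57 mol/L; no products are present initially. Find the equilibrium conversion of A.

Let X = conversion of A; extent ξ = 0.786·X mol/L.
Concentrations: [A] = 0.786 − 0.786X; [D] = 1.57 − 1.57X; [B] = 0.786X.
K_c = [B] / ([A] [D]^2).
This equals 0.242 at X = 0.251 (the root in 0 < X < 1).

X = 0.251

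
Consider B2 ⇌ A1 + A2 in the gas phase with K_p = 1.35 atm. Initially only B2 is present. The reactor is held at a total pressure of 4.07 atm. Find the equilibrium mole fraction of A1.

y_A1 = 0.333

Take 1 mol B2 as basis and let X be its fractional conversion, so ξ = X.
Moles: n_B2 = 1 − X; n_A1 = X; n_A2 = X.
n_T = Σnᵢ = 1 + X.
Mole fractions y_i = n_i/n_T; K_p = p_A1 p_A2 / (p_B2) with p_i = y_i·P.
Equating to 1.35 atm and solving on 0 < X < 1: X = 0.499.
Then n_A1 = 0.499, n_T = 1.5, so y_A1 = 0.333.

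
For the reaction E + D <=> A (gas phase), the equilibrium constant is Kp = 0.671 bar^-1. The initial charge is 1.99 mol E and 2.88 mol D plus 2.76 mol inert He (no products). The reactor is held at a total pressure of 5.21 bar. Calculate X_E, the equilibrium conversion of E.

Let X = conversion of E (basis 1.99 mol E); extent of reaction ξ = 1.99X.
Mole table: n_E = 1.99 − 1.99X; n_D = 2.88 − 1.99X; n_A = 1.99X; n_I = 2.76 (inert).
Total moles n_T = 7.63 − 1.99X.
With p_i = (n_i/n_T)P, Kp = p_A / (p_E p_D).
Setting this equal to 0.671 bar^-1 and taking the physical root (0 < X < 1) gives X = 0.499.

X = 0.499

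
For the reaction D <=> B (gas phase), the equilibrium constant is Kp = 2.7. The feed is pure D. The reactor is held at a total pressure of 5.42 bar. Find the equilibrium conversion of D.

X = 0.730

Let X = conversion of D (basis 1 mol D); extent of reaction ξ = X.
Moles: n_D = 1 − X; n_B = X.
n_T stays at 1 (no change in mole number).
y_i = n_i/n_T, p_i = y_i·P. Kp = p_B / (p_D).
Setting this equal to 2.7 and taking the physical root (0 < X < 1) gives X = 0.730.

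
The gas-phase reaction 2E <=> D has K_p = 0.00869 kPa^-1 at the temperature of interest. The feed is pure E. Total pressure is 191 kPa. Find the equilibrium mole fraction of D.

y_D = 0.469

Take 1 mol E as basis and let X be its fractional conversion, so ξ = 0.5X.
Mole table: n_E = 1 − X; n_D = 0.5X.
Summing: n_T = 1 − 0.5X.
With p_i = (n_i/n_T)P, K_p = p_D / (p_E^2).
This yields a degree-2 equation in X; solving on (0,1), X = 0.638.
Then n_D = 0.319, n_T = 0.681, so y_D = 0.469.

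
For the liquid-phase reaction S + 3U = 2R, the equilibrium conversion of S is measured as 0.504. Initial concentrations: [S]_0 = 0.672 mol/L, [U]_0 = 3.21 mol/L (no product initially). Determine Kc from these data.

Let X = conversion of S.
Concentrations: [S] = 0.672 − 0.672X; [U] = 3.21 − 2.02X; [R] = 1.34X.
At X = 0.504: [S] = 0.333, [U] = 2.19, [R] = 0.677.
Kc = [R]^2 / ([S] [U]^3) = 0.13 (mol/L)^-2.

Kc = 0.13 (mol/L)^-2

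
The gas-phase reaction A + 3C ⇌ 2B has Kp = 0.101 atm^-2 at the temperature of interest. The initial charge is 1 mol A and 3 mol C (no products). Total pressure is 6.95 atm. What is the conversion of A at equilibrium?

Basis: 1 mol A initially; let X = conversion of A. Extent ξ = X.
Mole table: n_A = 1 − X; n_C = 3 − 3X; n_B = 2X.
n_T = Σnᵢ = 4 − 2X.
Mole fractions y_i = n_i/n_T; Kp = p_B^2 / (p_A p_C^3) with p_i = y_i·P.
Equating to 0.101 atm^-2 and solving on 0 < X < 1: X = 0.492.

X = 0.492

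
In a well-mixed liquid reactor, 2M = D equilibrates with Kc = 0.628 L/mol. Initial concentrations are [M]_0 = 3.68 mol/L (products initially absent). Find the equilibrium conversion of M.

Let X = conversion of M; extent ξ = 3.68X/2 mol/L.
Concentrations: [M] = 3.68 − 3.68X; [D] = 1.84X.
Kc = [D] / ([M]^2).
This equals 0.628 at X = 0.631 (the root in 0 < X < 1).

X = 0.631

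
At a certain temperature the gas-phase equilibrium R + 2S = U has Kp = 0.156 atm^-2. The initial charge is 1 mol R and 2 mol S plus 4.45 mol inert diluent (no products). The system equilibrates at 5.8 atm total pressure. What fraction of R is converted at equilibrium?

Take 1 mol R as basis and let X be its fractional conversion, so ξ = X.
Mole table: n_R = 1 − X; n_S = 2 − 2X; n_U = X; n_I = 4.45 (inert).
Total moles n_T = 7.45 − 2X.
Mole fractions y_i = n_i/n_T; Kp = p_U / (p_R p_S^2) with p_i = y_i·P.
Equating to 0.156 atm^-2 and solving on 0 < X < 1: X = 0.210.

X = 0.210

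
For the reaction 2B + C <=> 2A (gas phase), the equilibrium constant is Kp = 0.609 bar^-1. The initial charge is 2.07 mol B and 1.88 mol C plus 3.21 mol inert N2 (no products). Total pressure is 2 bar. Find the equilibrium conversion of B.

Let X = conversion of B (basis 2.07 mol B); extent of reaction ξ = 1.03X.
Moles: n_B = 2.07 − 2.07X; n_C = 1.88 − 1.03X; n_A = 2.07X; n_I = 3.21 (inert).
n_T = Σnᵢ = 7.16 − 1.03X.
With p_i = (n_i/n_T)P, Kp = p_A^2 / (p_B^2 p_C).
This yields a degree-3 equation in X; solving on (0,1), X = 0.343.

X = 0.343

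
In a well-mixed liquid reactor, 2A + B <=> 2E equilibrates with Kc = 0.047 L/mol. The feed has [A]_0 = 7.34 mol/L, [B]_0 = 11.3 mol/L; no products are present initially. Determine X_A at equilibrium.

X = 0.404

Let X = conversion of A; extent ξ = 7.34X/2 mol/L.
Concentrations: [A] = 7.34 − 7.34X; [B] = 11.3 − 3.67X; [E] = 7.34X.
Kc = [E]^2 / ([A]^2 [B]).
This equals 0.047 at X = 0.404 (the root in 0 < X < 1).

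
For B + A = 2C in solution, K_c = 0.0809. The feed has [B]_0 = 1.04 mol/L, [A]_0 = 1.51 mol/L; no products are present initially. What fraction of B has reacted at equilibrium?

X = 0.150

Let X = conversion of B; extent ξ = 1.04·X mol/L.
Concentrations: [B] = 1.04 − 1.04X; [A] = 1.51 − 1.04X; [C] = 2.08X.
K_c = [C]^2 / ([B] [A]).
This equals 0.0809 at X = 0.150 (the root in 0 < X < 1).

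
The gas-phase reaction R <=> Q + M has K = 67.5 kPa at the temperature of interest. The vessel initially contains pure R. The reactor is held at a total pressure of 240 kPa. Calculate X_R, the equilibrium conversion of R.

Let X = conversion of R (basis 1 mol R); extent of reaction ξ = X.
Mole table: n_R = 1 − X; n_Q = X; n_M = X.
Summing: n_T = 1 + X.
Mole fractions y_i = n_i/n_T; K = p_Q p_M / (p_R) with p_i = y_i·P.
This yields a degree-2 equation in X; solving on (0,1), X = 0.469.

X = 0.469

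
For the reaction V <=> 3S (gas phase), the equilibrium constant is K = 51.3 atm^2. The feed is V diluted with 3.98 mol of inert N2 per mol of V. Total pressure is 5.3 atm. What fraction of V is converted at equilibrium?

X = 0.816

Take 1 mol V as basis and let X be its fractional conversion, so ξ = X.
Moles: n_V = 1 − X; n_S = 3X; n_I = 3.98 (inert).
n_T = Σnᵢ = 4.98 + 2X.
Mole fractions y_i = n_i/n_T; K = p_S^3 / (p_V) with p_i = y_i·P.
This yields a degree-3 equation in X; solving on (0,1), X = 0.816.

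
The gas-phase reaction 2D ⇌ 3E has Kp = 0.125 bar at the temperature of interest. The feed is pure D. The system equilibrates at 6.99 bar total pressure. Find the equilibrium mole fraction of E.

y_E = 0.221

Basis: 1 mol D initially; let X = conversion of D. Extent ξ = 0.5X.
Mole table: n_D = 1 − X; n_E = 1.5X.
Summing: n_T = 1 + 0.5X.
With p_i = (n_i/n_T)P, Kp = p_E^3 / (p_D^2).
Substituting and setting equal to 0.125 bar gives a polynomial in X; the root in (0,1) is X = 0.159.
Then n_E = 0.239, n_T = 1.08, so y_E = 0.221.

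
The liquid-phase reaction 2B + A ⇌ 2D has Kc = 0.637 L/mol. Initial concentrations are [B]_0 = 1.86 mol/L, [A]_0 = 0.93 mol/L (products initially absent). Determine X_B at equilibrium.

X = 0.378

Let X = conversion of B; extent ξ = 1.86X/2 mol/L.
Concentrations: [B] = 1.86 − 1.86X; [A] = 0.93 − 0.93X; [D] = 1.86X.
Kc = [D]^2 / ([B]^2 [A]).
Setting equal to 0.637 and solving for X on (0,1) gives X = 0.378.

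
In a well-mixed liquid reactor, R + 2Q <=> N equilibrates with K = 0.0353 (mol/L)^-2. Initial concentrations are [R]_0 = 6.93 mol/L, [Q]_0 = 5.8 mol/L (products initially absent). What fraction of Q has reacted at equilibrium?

Let X = conversion of Q; extent ξ = 5.8X/2 mol/L.
Concentrations: [R] = 6.93 − 2.9X; [Q] = 5.8 − 5.8X; [N] = 2.9X.
K = [N] / ([R] [Q]^2).
Equating to 0.0353 (mol/L)^-2: the physical root is X = 0.518.

X = 0.518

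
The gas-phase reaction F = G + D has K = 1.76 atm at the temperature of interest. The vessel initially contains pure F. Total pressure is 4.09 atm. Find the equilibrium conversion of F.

Basis: 1 mol F initially; let X = conversion of F. Extent ξ = X.
Species balance: n_F = 1 − X; n_G = X; n_D = X.
Summing: n_T = 1 + X.
Mole fractions y_i = n_i/n_T; K = p_G p_D / (p_F) with p_i = y_i·P.
Setting this equal to 1.76 atm and taking the physical root (0 < X < 1) gives X = 0.549.

X = 0.549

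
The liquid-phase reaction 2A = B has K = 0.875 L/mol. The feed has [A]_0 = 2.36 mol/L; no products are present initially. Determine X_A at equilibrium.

X = 0.614

Let X = conversion of A; extent ξ = 2.36X/2 mol/L.
Concentrations: [A] = 2.36 − 2.36X; [B] = 1.18X.
K = [B] / ([A]^2).
This equals 0.875 at X = 0.614 (the root in 0 < X < 1).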